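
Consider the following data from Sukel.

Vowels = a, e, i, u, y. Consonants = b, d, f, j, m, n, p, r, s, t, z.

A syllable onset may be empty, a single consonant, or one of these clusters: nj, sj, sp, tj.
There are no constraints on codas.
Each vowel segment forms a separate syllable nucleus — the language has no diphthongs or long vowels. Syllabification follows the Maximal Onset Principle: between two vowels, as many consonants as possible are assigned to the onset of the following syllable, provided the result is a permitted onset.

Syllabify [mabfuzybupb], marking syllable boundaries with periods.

mab.fu.zy.bupb

Nuclei (vowels): a, u, y, u → 4 syllables.
Between /a/ (V1) and /u/ (V2): /bf/ — longest licit onset from the right is /f/, leaving /b/ as coda.
Between /u/ (V2) and /y/ (V3): /z/ is a single consonant, so it becomes the next onset.
Between /y/ (V3) and /u/ (V4): /b/ is a single consonant, so it becomes the next onset.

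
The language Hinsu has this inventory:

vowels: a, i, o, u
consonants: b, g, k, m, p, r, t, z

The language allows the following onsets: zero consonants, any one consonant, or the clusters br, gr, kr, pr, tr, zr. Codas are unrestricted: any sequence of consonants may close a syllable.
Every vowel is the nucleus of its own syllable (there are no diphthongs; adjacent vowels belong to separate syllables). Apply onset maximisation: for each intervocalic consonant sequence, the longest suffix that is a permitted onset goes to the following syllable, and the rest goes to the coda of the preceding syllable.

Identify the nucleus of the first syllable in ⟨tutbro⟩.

The vowels are u, o — 2 nuclei, so 2 syllables.
The first nucleus (vowel 1 from the left) is /u/.

u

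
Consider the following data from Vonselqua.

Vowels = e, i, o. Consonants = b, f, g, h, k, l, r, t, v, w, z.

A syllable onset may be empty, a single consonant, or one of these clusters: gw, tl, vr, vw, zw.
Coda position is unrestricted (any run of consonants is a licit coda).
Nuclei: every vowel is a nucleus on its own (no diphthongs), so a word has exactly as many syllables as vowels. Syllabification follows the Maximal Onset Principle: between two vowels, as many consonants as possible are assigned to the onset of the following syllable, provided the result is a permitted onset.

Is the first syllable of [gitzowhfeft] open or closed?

closed

Vowels present: i, o, e; each is a nucleus, giving 3 syllables.
V1 /i/ – V2 /o/: cluster /tz/ — the longest permitted-onset suffix is /z/; onset = /z/, preceding coda = /t/.
V2 /o/ – V3 /e/: /whf/ splits as /wh/ + /f/ (/f/ is the longest suffix that is a licit onset).
Result: git.zowh.feft.
Syllable 1 is /git/ with coda /t/, so it is closed.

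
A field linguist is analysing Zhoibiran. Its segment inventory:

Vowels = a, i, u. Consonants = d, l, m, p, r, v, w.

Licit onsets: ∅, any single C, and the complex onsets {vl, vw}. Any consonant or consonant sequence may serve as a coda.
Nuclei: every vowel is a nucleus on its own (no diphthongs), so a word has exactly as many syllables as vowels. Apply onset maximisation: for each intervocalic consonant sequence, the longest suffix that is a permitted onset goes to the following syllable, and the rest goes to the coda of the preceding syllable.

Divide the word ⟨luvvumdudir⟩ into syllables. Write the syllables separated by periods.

luv.vum.du.dir

Vowels present: u, u, u, i; each is a nucleus, giving 4 syllables.
V1 /u/ – V2 /u/: /vv/; trying suffixes from longest down, /v/ is the first permitted one, so coda /v/ | onset /v/.
V2 /u/ – V3 /u/: /md/ — longest licit onset from the right is /d/, leaving /m/ as coda.
V3 /u/ – V4 /i/: just /d/ — single C goes to the following onset.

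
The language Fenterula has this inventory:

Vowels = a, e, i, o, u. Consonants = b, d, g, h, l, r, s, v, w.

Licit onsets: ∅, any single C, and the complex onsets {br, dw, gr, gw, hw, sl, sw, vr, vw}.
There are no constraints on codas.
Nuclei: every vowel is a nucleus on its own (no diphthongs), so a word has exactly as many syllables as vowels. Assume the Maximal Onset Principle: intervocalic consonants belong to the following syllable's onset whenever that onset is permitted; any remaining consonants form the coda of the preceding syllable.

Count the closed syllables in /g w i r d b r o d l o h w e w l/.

3

Vowels present: i, o, o, e; each is a nucleus, giving 4 syllables.
V1 /i/ – V2 /o/: /rdbr/; trying suffixes from longest down, /br/ is the first permitted one, so coda /rd/ | onset /br/.
V2 /o/ – V3 /o/: /dl/; trying suffixes from longest down, /l/ is the first permitted one, so coda /d/ | onset /l/.
V3 /o/ – V4 /e/: /hw/ — entire cluster is a permitted onset → onset /hw/, coda ∅.
So the parse is gwird.brod.lo.hwewl.
Classifying each syllable: /gwird/ (closed), /brod/ (closed), /lo/ (open), /hwewl/ (closed).
Closed syllables: 3.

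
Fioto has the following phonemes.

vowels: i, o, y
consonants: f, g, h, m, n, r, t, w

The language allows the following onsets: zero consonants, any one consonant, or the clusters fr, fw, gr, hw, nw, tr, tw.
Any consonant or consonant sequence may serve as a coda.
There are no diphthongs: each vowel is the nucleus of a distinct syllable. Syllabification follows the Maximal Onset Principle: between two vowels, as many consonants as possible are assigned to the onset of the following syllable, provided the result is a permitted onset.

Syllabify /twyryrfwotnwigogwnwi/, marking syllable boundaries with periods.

Vowels present: y, y, o, i, o, i; each is a nucleus, giving 6 syllables.
/y…y/ gap (V1→V2): just /r/ — single C goes to the following onset.
/y…o/ gap (V2→V3): /rfw/ splits as /r/ + /fw/ (/fw/ is the longest suffix that is a licit onset).
/o…i/ gap (V3→V4): /tnw/ — longest licit onset from the right is /nw/, leaving /t/ as coda.
/i…o/ gap (V4→V5): /g/ → onset of the next syllable (single consonants are always licit onsets).
/o…i/ gap (V5→V6): /gwnw/; trying suffixes from longest down, /nw/ is the first permitted one, so coda /gw/ | onset /nw/.

twy.ryr.fwot.nwi.gogw.nwi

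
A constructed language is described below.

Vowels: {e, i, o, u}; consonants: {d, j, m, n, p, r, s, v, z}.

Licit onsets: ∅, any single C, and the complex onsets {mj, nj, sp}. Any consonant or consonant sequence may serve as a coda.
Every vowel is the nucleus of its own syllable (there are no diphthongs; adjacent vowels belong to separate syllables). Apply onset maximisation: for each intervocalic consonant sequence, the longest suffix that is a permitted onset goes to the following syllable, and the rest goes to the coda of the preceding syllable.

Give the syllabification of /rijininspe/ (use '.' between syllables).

Nuclei (vowels): i, i, i, e → 4 syllables.
V1 /i/ – V2 /i/: just /j/ — single C goes to the following onset.
V2 /i/ – V3 /i/: /n/ → onset of the next syllable (single consonants are always licit onsets).
V3 /i/ – V4 /e/: /nsp/ splits as /n/ + /sp/ (/sp/ is the longest suffix that is a licit onset).

ri.ji.nin.spe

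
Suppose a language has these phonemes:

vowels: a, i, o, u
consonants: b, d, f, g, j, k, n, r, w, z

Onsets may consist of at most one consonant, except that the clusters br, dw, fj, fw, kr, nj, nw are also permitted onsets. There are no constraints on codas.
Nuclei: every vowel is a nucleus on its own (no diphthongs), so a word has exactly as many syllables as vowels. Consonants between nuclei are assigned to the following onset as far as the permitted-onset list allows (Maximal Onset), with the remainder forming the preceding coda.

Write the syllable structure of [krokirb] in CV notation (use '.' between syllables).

CCV.CVCC

Nuclei (vowels): o, i → 2 syllables.
σ1/σ2 boundary: just /k/ — single C goes to the following onset.
Syllabification: kro.kirb.
Mapping each syllable to C/V: /kro/ → CCV, /kirb/ → CVCC.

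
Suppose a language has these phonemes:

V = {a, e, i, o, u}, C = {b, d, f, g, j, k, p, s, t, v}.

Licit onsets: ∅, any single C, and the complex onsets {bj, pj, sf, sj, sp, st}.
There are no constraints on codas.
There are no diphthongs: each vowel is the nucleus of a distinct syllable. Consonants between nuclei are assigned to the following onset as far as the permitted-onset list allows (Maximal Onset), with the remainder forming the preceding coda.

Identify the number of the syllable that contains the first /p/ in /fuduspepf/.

3

Vowels present: u, u, e; each is a nucleus, giving 3 syllables.
V1 /u/ – V2 /u/: /d/ → onset of the next syllable (single consonants are always licit onsets).
V2 /u/ – V3 /e/: /sp/ — entire cluster is a permitted onset → onset /sp/, coda ∅.
Putting it together: fu.du.spepf.
The first /p/ is in the onset of syllable 3 (/spepf/).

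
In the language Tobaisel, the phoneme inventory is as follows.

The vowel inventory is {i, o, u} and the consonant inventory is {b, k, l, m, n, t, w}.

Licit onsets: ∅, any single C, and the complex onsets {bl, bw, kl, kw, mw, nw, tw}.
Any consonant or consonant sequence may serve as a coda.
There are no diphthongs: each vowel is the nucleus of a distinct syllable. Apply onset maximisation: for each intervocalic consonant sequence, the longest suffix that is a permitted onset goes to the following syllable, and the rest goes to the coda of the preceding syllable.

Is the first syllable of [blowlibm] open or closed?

Vowels present: o, i; each is a nucleus, giving 2 syllables.
σ1/σ2 boundary: /wl/ — longest licit onset from the right is /l/, leaving /w/ as coda.
Result: blow.libm.
Syllable 1 is /blow/ with coda /w/, so it is closed.

closed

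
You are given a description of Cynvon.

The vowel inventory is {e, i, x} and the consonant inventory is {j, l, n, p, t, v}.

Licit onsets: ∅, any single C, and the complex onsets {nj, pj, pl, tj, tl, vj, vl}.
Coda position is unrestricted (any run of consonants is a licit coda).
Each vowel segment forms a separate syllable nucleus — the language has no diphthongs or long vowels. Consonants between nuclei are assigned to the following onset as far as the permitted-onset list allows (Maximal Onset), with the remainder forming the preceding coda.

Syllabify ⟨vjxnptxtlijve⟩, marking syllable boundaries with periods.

vjxnp.tx.tlij.ve

Nuclei (vowels): x, x, i, e → 4 syllables.
/x…x/ gap (V1→V2): /npt/ splits as /np/ + /t/ (/t/ is the longest suffix that is a licit onset).
/x…i/ gap (V2→V3): /tl/ — entire cluster is a permitted onset → onset /tl/, coda ∅.
/i…e/ gap (V3→V4): cluster /jv/ — the longest permitted-onset suffix is /v/; onset = /v/, preceding coda = /j/.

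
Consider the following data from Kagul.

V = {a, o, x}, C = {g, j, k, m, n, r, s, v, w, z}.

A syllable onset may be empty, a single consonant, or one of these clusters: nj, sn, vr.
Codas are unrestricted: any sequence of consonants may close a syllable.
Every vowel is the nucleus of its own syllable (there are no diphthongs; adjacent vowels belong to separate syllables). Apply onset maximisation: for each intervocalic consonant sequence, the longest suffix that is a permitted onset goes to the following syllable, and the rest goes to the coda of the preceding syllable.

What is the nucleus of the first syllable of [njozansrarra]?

o

Vowels present: o, a, a, a; each is a nucleus, giving 4 syllables.
The first nucleus (vowel 1 from the left) is /o/.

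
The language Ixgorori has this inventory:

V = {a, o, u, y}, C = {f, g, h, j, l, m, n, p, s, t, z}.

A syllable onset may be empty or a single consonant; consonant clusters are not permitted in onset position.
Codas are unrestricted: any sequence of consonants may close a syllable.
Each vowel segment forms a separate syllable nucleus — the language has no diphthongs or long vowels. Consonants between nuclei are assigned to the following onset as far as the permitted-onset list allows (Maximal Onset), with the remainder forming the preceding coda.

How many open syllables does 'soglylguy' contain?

Nuclei (vowels): o, y, u, y → 4 syllables.
V1 /o/ – V2 /y/: /gl/ splits as /g/ + /l/ (/l/ is the longest suffix that is a licit onset).
V2 /y/ – V3 /u/: /lg/ — longest licit onset from the right is /g/, leaving /l/ as coda.
V3 /u/ – V4 /y/: hiatus — the boundary sits between the two vowels.
Result: sog.lyl.gu.y.
Classifying each syllable: /sog/ (closed), /lyl/ (closed), /gu/ (open), /y/ (open).
Open syllables: 2.

2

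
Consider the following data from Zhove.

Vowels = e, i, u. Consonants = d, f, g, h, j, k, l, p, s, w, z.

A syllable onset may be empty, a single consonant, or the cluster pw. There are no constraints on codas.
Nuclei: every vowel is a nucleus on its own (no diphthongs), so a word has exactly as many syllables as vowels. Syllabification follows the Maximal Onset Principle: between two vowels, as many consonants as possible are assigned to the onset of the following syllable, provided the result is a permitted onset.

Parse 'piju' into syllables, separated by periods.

pi.ju

Vowels present: i, u; each is a nucleus, giving 2 syllables.
σ1/σ2 boundary: /j/ is a single consonant, so it becomes the next onset.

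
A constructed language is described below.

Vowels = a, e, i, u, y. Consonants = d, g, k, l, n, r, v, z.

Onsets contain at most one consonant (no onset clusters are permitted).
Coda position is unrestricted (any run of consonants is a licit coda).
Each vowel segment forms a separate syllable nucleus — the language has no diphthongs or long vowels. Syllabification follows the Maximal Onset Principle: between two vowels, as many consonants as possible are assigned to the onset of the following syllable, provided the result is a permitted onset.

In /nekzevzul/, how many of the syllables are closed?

3

The vowels are e, e, u — 3 nuclei, so 3 syllables.
/e…e/ gap (V1→V2): /kz/ splits as /k/ + /z/ (/z/ is the longest suffix that is a licit onset).
/e…u/ gap (V2→V3): cluster /vz/ — the longest permitted-onset suffix is /z/; onset = /z/, preceding coda = /v/.
Result: nek.zev.zul.
Classifying each syllable: /nek/ (closed), /zev/ (closed), /zul/ (closed).
Closed syllables: 3.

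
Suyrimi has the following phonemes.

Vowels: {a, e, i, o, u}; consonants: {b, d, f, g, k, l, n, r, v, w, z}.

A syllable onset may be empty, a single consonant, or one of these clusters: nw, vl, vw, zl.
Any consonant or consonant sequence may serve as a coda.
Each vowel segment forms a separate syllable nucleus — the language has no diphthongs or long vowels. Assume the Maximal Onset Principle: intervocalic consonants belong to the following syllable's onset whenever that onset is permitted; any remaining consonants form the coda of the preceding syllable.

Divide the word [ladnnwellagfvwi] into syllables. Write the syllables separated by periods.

ladn.nwel.lagf.vwi

The vowels are a, e, a, i — 4 nuclei, so 4 syllables.
Between /a/ (V1) and /e/ (V2): /dnnw/ splits as /dn/ + /nw/ (/nw/ is the longest suffix that is a licit onset).
Between /e/ (V2) and /a/ (V3): cluster /ll/ — the longest permitted-onset suffix is /l/; onset = /l/, preceding coda = /l/.
Between /a/ (V3) and /i/ (V4): cluster /gfvw/ — the longest permitted-onset suffix is /vw/; onset = /vw/, preceding coda = /gf/.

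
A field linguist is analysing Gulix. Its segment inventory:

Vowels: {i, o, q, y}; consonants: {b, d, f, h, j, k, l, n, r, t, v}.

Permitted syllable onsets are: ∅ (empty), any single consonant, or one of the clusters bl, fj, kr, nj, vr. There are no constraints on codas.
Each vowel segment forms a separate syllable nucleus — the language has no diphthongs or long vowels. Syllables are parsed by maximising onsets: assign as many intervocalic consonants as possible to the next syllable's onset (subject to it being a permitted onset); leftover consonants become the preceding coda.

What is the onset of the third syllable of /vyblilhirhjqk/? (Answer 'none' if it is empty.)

h

The vowels are y, i, i, q — 4 nuclei, so 4 syllables.
σ1/σ2 boundary: /bl/ — entire cluster is a permitted onset → onset /bl/, coda ∅.
σ2/σ3 boundary: /lh/ — longest licit onset from the right is /h/, leaving /l/ as coda.
σ3/σ4 boundary: /rhj/ — longest licit onset from the right is /j/, leaving /rh/ as coda.
So the parse is vy.blil.hirh.jqk.
Syllable 3 is /hirh/: onset /h/, nucleus /i/, coda /rh/.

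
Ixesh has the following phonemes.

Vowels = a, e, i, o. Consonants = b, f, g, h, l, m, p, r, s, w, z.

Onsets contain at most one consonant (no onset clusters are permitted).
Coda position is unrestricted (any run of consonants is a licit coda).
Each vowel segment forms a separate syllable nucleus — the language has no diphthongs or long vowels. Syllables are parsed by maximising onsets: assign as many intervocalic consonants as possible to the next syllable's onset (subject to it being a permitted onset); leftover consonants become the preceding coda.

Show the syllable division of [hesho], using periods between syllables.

hes.ho

Vowels present: e, o; each is a nucleus, giving 2 syllables.
σ1/σ2 boundary: /sh/ — longest licit onset from the right is /h/, leaving /s/ as coda.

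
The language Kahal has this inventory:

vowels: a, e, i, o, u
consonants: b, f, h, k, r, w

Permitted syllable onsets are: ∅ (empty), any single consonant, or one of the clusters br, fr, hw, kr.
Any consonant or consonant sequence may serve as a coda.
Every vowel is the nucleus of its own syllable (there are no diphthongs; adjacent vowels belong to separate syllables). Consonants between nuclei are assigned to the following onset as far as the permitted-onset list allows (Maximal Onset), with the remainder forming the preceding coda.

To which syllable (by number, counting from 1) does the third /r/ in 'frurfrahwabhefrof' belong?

Vowels present: u, a, a, e, o; each is a nucleus, giving 5 syllables.
/u…a/ gap (V1→V2): cluster /rfr/ — the longest permitted-onset suffix is /fr/; onset = /fr/, preceding coda = /r/.
/a…a/ gap (V2→V3): /hw/ — entire cluster is a permitted onset → onset /hw/, coda ∅.
/a…e/ gap (V3→V4): /bh/ — longest licit onset from the right is /h/, leaving /b/ as coda.
/e…o/ gap (V4→V5): /fr/ — entire cluster is a permitted onset → onset /fr/, coda ∅.
Syllabification: frur.fra.hwab.he.frof.
The third /r/ is in the onset of syllable 2 (/fra/).

2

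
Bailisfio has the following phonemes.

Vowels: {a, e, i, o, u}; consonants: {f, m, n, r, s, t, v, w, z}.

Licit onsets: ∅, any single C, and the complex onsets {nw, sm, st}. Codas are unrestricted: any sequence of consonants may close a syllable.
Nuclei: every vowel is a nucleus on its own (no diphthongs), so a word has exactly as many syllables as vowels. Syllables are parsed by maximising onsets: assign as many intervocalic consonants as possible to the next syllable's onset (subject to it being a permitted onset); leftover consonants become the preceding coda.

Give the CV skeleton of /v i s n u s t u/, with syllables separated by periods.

The vowels are i, u, u — 3 nuclei, so 3 syllables.
σ1/σ2 boundary: /sn/ — longest licit onset from the right is /n/, leaving /s/ as coda.
σ2/σ3 boundary: /st/ — entire cluster is a permitted onset → onset /st/, coda ∅.
Result: vis.nu.stu.
Mapping each syllable to C/V: /vis/ → CVC, /nu/ → CV, /stu/ → CCV.

CVC.CV.CCV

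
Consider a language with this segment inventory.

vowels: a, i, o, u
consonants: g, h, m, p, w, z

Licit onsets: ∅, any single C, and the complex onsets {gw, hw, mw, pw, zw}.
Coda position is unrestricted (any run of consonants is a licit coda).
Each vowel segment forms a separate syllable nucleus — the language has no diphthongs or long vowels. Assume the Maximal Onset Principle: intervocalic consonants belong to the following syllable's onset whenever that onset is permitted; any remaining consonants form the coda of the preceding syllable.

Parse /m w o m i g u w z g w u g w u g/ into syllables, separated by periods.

Vowels present: o, i, u, u, u; each is a nucleus, giving 5 syllables.
/o…i/ gap (V1→V2): just /m/ — single C goes to the following onset.
/i…u/ gap (V2→V3): /g/ → onset of the next syllable (single consonants are always licit onsets).
/u…u/ gap (V3→V4): /wzgw/ splits as /wz/ + /gw/ (/gw/ is the longest suffix that is a licit onset).
/u…u/ gap (V4→V5): cluster /gw/ — /gw/ is itself a permitted onset, so the whole cluster goes right; preceding coda = ∅.

mwo.mi.guwz.gwu.gwug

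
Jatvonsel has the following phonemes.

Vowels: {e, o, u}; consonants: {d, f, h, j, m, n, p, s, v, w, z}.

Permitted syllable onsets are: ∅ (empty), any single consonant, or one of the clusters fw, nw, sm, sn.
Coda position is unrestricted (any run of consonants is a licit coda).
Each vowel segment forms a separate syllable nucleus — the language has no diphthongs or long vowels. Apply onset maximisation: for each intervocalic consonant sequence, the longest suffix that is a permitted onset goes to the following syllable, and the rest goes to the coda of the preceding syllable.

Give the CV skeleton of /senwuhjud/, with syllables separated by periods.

Nuclei (vowels): e, u, u → 3 syllables.
Between /e/ (V1) and /u/ (V2): /nw/ is a licit onset in full, so it all attaches to the next syllable.
Between /u/ (V2) and /u/ (V3): /hj/; trying suffixes from longest down, /j/ is the first permitted one, so coda /h/ | onset /j/.
Putting it together: se.nwuh.jud.
Mapping each syllable to C/V: /se/ → CV, /nwuh/ → CCVC, /jud/ → CVC.

CV.CCVC.CVC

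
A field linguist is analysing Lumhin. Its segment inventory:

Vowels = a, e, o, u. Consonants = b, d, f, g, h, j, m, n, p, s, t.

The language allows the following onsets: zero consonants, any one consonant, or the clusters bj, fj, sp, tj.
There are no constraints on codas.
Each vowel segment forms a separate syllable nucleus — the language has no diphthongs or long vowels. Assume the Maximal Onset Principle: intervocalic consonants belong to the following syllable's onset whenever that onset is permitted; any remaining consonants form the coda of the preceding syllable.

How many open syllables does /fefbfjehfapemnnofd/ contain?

Nuclei (vowels): e, e, a, e, o → 5 syllables.
σ1/σ2 boundary: /fbfj/ splits as /fb/ + /fj/ (/fj/ is the longest suffix that is a licit onset).
σ2/σ3 boundary: cluster /hf/ — the longest permitted-onset suffix is /f/; onset = /f/, preceding coda = /h/.
σ3/σ4 boundary: /p/ → onset of the next syllable (single consonants are always licit onsets).
σ4/σ5 boundary: /mnn/ splits as /mn/ + /n/ (/n/ is the longest suffix that is a licit onset).
So the parse is fefb.fjeh.fa.pemn.nofd.
Classifying each syllable: /fefb/ (closed), /fjeh/ (closed), /fa/ (open), /pemn/ (closed), /nofd/ (closed).
Open syllables: 1.

1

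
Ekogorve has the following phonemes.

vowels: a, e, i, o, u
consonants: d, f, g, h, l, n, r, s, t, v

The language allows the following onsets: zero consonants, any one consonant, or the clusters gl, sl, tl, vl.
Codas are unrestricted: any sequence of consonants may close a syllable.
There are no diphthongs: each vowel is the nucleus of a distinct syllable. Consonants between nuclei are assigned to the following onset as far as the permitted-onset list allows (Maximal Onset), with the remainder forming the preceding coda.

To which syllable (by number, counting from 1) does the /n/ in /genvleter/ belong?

Nuclei (vowels): e, e, e → 3 syllables.
Between /e/ (V1) and /e/ (V2): /nvl/ — longest licit onset from the right is /vl/, leaving /n/ as coda.
Between /e/ (V2) and /e/ (V3): /t/ is a single consonant, so it becomes the next onset.
Putting it together: gen.vle.ter.
The /n/ is in the coda of syllable 1 (/gen/).

1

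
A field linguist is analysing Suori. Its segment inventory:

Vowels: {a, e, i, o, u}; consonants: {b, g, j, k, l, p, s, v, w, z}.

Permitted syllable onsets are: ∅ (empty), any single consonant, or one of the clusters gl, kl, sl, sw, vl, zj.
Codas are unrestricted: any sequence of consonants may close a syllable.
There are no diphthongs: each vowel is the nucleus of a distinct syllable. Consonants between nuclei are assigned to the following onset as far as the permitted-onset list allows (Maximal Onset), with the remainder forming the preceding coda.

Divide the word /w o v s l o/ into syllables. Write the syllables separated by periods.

wov.slo

The vowels are o, o — 2 nuclei, so 2 syllables.
V1 /o/ – V2 /o/: cluster /vsl/ — the longest permitted-onset suffix is /sl/; onset = /sl/, preceding coda = /v/.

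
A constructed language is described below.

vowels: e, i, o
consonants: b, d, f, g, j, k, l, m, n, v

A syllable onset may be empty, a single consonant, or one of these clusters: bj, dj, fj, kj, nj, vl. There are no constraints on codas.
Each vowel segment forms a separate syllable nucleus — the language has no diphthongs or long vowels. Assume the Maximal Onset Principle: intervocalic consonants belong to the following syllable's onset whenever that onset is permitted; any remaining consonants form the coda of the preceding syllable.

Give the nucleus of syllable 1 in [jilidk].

i

The vowels are i, i — 2 nuclei, so 2 syllables.
The first nucleus (vowel 1 from the left) is /i/.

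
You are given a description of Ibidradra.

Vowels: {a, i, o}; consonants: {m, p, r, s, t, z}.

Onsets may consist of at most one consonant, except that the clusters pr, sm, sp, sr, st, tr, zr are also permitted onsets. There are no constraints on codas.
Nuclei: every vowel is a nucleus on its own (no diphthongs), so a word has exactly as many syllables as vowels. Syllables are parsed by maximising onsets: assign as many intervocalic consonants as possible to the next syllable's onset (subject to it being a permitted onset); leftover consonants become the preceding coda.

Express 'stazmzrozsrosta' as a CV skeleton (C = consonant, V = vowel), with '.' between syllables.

CCVCC.CCVC.CCV.CCV

Nuclei (vowels): a, o, o, a → 4 syllables.
V1 /a/ – V2 /o/: cluster /zmzr/ — the longest permitted-onset suffix is /zr/; onset = /zr/, preceding coda = /zm/.
V2 /o/ – V3 /o/: /zsr/ splits as /z/ + /sr/ (/sr/ is the longest suffix that is a licit onset).
V3 /o/ – V4 /a/: /st/ is a licit onset in full, so it all attaches to the next syllable.
Result: stazm.zroz.sro.sta.
Mapping each syllable to C/V: /stazm/ → CCVCC, /zroz/ → CCVC, /sro/ → CCV, /sta/ → CCV.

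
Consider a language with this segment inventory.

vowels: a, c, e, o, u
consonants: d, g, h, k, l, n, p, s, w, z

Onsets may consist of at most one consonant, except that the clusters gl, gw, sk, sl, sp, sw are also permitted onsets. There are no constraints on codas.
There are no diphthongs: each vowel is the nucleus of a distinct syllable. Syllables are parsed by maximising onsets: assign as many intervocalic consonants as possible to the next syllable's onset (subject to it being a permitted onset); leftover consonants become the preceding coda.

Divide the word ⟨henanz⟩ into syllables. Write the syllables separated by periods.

The vowels are e, a — 2 nuclei, so 2 syllables.
Between /e/ (V1) and /a/ (V2): just /n/ — single C goes to the following onset.

he.nanz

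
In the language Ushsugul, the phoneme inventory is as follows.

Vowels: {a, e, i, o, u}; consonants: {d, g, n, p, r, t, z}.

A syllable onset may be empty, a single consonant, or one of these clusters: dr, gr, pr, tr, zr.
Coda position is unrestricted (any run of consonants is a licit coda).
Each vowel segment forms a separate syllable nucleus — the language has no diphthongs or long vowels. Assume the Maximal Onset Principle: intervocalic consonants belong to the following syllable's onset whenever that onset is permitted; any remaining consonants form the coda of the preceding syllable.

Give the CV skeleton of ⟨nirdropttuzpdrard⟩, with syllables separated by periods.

Nuclei (vowels): i, o, u, a → 4 syllables.
Between /i/ (V1) and /o/ (V2): /rdr/ splits as /r/ + /dr/ (/dr/ is the longest suffix that is a licit onset).
Between /o/ (V2) and /u/ (V3): /ptt/ — longest licit onset from the right is /t/, leaving /pt/ as coda.
Between /u/ (V3) and /a/ (V4): /zpdr/ — longest licit onset from the right is /dr/, leaving /zp/ as coda.
So the parse is nir.dropt.tuzp.drard.
Mapping each syllable to C/V: /nir/ → CVC, /dropt/ → CCVCC, /tuzp/ → CVCC, /drard/ → CCVCC.

CVC.CCVCC.CVCC.CCVCC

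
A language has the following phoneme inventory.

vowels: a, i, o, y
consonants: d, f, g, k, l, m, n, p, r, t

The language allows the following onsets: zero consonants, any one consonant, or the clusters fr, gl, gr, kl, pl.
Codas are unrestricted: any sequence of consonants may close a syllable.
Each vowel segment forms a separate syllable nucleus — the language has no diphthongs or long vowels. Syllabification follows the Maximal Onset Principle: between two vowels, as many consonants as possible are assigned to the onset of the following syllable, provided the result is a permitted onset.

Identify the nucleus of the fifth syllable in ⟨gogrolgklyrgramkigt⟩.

i

The vowels are o, o, y, a, i — 5 nuclei, so 5 syllables.
The fifth nucleus (vowel 5 from the left) is /i/.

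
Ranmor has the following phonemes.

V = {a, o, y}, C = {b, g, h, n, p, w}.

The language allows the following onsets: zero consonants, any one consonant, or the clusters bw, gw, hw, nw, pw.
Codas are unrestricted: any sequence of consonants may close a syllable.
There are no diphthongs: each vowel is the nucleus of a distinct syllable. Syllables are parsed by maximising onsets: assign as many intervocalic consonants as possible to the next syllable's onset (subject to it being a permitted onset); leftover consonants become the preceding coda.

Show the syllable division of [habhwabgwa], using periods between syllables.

hab.hwab.gwa

Vowels present: a, a, a; each is a nucleus, giving 3 syllables.
/a…a/ gap (V1→V2): /bhw/ splits as /b/ + /hw/ (/hw/ is the longest suffix that is a licit onset).
/a…a/ gap (V2→V3): /bgw/ — longest licit onset from the right is /gw/, leaving /b/ as coda.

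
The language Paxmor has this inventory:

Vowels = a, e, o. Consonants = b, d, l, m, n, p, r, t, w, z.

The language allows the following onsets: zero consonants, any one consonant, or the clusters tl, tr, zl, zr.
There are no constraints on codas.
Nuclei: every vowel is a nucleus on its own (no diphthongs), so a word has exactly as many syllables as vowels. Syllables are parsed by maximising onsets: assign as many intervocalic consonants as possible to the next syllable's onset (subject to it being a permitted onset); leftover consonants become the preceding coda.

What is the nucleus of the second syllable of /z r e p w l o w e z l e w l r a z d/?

Vowels present: e, o, e, e, a; each is a nucleus, giving 5 syllables.
The second nucleus (vowel 2 from the left) is /o/.

o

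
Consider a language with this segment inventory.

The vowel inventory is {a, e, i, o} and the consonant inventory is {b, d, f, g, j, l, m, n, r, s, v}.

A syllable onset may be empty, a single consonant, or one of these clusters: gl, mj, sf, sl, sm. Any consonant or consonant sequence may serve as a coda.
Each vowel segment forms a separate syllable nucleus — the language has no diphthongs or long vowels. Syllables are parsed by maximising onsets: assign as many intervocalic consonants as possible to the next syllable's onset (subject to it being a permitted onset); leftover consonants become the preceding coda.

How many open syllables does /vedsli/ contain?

The vowels are e, i — 2 nuclei, so 2 syllables.
/e…i/ gap (V1→V2): /dsl/ splits as /d/ + /sl/ (/sl/ is the longest suffix that is a licit onset).
Result: ved.sli.
Classifying each syllable: /ved/ (closed), /sli/ (open).
Open syllables: 1.

1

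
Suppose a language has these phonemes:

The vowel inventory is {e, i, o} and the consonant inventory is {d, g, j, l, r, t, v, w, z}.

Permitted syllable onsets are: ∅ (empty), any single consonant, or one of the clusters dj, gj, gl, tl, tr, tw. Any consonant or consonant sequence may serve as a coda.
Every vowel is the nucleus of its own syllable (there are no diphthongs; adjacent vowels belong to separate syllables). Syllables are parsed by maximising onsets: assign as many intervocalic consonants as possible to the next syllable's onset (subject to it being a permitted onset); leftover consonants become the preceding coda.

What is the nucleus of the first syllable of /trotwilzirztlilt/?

o

The vowels are o, i, i, i — 4 nuclei, so 4 syllables.
The first nucleus (vowel 1 from the left) is /o/.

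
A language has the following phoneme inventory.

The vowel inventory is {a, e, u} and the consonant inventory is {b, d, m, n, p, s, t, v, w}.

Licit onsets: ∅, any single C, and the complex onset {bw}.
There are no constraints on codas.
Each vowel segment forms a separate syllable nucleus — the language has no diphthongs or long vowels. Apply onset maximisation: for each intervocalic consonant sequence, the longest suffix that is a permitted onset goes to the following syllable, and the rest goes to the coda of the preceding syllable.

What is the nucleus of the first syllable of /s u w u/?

u

Nuclei (vowels): u, u → 2 syllables.
The first nucleus (vowel 1 from the left) is /u/.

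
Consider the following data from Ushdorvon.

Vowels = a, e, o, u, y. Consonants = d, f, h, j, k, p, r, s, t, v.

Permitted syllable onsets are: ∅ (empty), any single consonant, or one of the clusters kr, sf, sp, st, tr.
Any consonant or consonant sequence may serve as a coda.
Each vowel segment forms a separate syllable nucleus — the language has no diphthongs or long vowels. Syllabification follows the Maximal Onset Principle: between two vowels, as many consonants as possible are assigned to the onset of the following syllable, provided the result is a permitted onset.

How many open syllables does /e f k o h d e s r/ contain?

0

Vowels present: e, o, e; each is a nucleus, giving 3 syllables.
V1 /e/ – V2 /o/: /fk/ — longest licit onset from the right is /k/, leaving /f/ as coda.
V2 /o/ – V3 /e/: /hd/; trying suffixes from longest down, /d/ is the first permitted one, so coda /h/ | onset /d/.
Putting it together: ef.koh.desr.
Classifying each syllable: /ef/ (closed), /koh/ (closed), /desr/ (closed).
Open syllables: 0.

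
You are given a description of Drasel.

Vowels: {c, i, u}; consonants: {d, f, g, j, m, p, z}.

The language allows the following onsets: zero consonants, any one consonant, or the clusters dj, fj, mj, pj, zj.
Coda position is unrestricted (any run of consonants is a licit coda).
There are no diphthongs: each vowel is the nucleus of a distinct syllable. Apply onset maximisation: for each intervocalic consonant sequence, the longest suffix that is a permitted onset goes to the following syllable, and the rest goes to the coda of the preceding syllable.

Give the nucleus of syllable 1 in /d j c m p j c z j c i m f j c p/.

c

The vowels are c, c, c, i, c — 5 nuclei, so 5 syllables.
The first nucleus (vowel 1 from the left) is /c/.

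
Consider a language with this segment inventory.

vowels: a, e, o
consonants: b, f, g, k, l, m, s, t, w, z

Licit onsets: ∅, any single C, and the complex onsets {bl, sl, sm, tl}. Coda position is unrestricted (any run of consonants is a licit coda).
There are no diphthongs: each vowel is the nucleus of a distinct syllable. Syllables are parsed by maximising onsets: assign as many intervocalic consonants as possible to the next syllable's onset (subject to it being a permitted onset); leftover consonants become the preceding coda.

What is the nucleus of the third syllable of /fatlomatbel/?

Nuclei (vowels): a, o, a, e → 4 syllables.
The third nucleus (vowel 3 from the left) is /a/.

a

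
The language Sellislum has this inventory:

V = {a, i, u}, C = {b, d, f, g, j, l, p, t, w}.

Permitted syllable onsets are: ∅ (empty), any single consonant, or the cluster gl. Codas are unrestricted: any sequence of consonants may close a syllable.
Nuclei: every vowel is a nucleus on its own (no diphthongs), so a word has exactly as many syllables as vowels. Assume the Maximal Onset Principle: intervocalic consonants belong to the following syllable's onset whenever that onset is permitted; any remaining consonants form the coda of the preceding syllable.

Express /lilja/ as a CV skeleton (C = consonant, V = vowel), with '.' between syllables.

Vowels present: i, a; each is a nucleus, giving 2 syllables.
Between /i/ (V1) and /a/ (V2): cluster /lj/ — the longest permitted-onset suffix is /j/; onset = /j/, preceding coda = /l/.
Result: lil.ja.
Mapping each syllable to C/V: /lil/ → CVC, /ja/ → CV.

CVC.CV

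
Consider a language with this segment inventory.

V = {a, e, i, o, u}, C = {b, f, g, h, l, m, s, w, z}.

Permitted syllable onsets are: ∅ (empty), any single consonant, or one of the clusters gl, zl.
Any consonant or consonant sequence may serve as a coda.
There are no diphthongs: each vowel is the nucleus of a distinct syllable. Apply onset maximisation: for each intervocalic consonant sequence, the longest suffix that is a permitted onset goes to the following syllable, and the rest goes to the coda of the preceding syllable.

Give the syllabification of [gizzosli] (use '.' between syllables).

giz.zos.li

Nuclei (vowels): i, o, i → 3 syllables.
V1 /i/ – V2 /o/: /zz/; trying suffixes from longest down, /z/ is the first permitted one, so coda /z/ | onset /z/.
V2 /o/ – V3 /i/: /sl/ splits as /s/ + /l/ (/l/ is the longest suffix that is a licit onset).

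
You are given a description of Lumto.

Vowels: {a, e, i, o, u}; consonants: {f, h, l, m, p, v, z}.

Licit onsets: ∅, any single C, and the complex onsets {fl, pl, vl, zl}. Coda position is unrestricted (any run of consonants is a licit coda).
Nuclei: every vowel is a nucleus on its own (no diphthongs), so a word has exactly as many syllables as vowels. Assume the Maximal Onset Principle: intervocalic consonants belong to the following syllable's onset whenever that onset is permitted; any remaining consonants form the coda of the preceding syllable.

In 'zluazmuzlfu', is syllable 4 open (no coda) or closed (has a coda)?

Vowels present: u, a, u, u; each is a nucleus, giving 4 syllables.
σ1/σ2 boundary: hiatus — the boundary sits between the two vowels.
σ2/σ3 boundary: /zm/; trying suffixes from longest down, /m/ is the first permitted one, so coda /z/ | onset /m/.
σ3/σ4 boundary: /zlf/ — longest licit onset from the right is /f/, leaving /zl/ as coda.
So the parse is zlu.az.muzl.fu.
Syllable 4 is /fu/; it ends in its nucleus with no coda, so it is open.

open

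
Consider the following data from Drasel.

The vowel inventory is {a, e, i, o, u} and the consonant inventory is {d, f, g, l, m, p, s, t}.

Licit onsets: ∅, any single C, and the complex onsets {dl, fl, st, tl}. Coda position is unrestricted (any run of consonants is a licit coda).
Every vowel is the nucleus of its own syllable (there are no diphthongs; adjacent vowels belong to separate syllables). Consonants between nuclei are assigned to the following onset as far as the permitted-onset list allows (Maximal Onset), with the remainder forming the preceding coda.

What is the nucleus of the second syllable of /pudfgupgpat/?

Vowels present: u, u, a; each is a nucleus, giving 3 syllables.
The second nucleus (vowel 2 from the left) is /u/.

u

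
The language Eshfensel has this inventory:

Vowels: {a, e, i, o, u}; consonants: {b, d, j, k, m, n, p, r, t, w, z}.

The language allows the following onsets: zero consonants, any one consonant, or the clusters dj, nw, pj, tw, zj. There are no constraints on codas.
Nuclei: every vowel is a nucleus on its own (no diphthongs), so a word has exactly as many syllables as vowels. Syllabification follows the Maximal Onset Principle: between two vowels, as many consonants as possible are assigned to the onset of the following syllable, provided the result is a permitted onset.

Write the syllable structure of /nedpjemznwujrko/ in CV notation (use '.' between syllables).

Vowels present: e, e, u, o; each is a nucleus, giving 4 syllables.
V1 /e/ – V2 /e/: /dpj/; trying suffixes from longest down, /pj/ is the first permitted one, so coda /d/ | onset /pj/.
V2 /e/ – V3 /u/: /mznw/ splits as /mz/ + /nw/ (/nw/ is the longest suffix that is a licit onset).
V3 /u/ – V4 /o/: /jrk/ splits as /jr/ + /k/ (/k/ is the longest suffix that is a licit onset).
Result: ned.pjemz.nwujr.ko.
Mapping each syllable to C/V: /ned/ → CVC, /pjemz/ → CCVCC, /nwujr/ → CCVCC, /ko/ → CV.

CVC.CCVCC.CCVCC.CV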